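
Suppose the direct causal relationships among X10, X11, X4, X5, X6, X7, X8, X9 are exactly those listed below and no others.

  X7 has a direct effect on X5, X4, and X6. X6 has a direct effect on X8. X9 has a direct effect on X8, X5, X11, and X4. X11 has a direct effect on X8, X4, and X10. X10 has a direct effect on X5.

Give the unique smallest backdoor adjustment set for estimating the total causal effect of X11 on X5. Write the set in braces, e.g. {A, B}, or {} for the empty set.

Variables eligible for adjustment (non-descendants of X11, excluding X11 and X5): {X6, X7, X9}.
Backdoor paths from X11 to X5:
  P1: X11 <- X9 -> X5
  P2: X11 <- X9 -> X8 <- X6 <- X7 -> X5
  P3: X11 <- X9 -> X4 <- X7 -> X5
The empty set is not sufficient: P1 (X11 <- X9 -> X5) has no collider blocking it and no conditioned non-collider, so it is open.
Try {X9}:
  P1: blocked at fork node X9 ∈ conditioning set.
  P2: blocked at fork node X9 ∈ conditioning set.
  P3: blocked at fork node X9 ∈ conditioning set.
{X9} contains no descendant of X11 and blocks every backdoor path.
No other singleton works — e.g. {X7} leaves P1 open — so {X9} is the unique smallest valid adjustment set.

{X9}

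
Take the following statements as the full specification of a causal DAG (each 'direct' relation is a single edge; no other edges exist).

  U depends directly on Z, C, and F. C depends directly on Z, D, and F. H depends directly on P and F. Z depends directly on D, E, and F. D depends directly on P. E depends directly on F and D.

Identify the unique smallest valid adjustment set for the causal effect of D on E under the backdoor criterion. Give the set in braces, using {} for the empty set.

{}

Variables eligible for adjustment (non-descendants of D, excluding D and E): {F, H, P}.
Backdoor paths from D to E:
  P1: D <- P -> H <- F -> E
  P2: D <- P -> H <- F -> Z <- E
  P3: D <- P -> H <- F -> C <- Z <- E
  P4: D <- P -> H <- F -> C -> U <- Z <- E
  P5: D <- P -> H <- F -> U <- Z <- E
  P6: D <- P -> H <- F -> U <- C <- Z <- E
Each backdoor path contains an unconditioned collider, so every path is already blocked with the empty conditioning set:
  P1: blocked at collider H (neither it nor any descendant is in the conditioning set).
  P2: blocked at collider H (neither it nor any descendant is in the conditioning set).
  P3: blocked at collider H (neither it nor any descendant is in the conditioning set).
  P4: blocked at collider H (neither it nor any descendant is in the conditioning set).
  P5: blocked at collider H (neither it nor any descendant is in the conditioning set).
  P6: blocked at collider H (neither it nor any descendant is in the conditioning set).
The empty set is therefore the unique smallest valid set.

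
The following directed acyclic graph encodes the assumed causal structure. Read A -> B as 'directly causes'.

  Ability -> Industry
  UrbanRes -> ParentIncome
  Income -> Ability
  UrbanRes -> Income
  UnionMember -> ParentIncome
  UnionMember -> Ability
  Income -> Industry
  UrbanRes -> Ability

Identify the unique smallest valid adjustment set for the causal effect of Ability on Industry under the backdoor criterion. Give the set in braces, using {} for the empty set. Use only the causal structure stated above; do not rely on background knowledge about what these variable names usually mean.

Variables eligible for adjustment (non-descendants of Ability, excluding Ability and Industry): {Income, ParentIncome, UnionMember, UrbanRes}.
Backdoor paths from Ability to Industry:
  P1: Ability <- UrbanRes -> Income -> Industry
  P2: Ability <- Income -> Industry
  P3: Ability <- UnionMember -> ParentIncome <- UrbanRes -> Income -> Industry
The empty set is not sufficient: P1 (Ability <- UrbanRes -> Income -> Industry) has no collider blocking it and no conditioned non-collider, so it is open.
Try {Income}:
  P1: blocked at chain node Income ∈ conditioning set.
  P2: blocked at fork node Income ∈ conditioning set.
  P3: blocked at collider ParentIncome (neither it nor any descendant is in the conditioning set).
{Income} contains no descendant of Ability and blocks every backdoor path.
No other singleton works — e.g. {UrbanRes} leaves P2 open — so {Income} is the unique smallest valid adjustment set.

{Income}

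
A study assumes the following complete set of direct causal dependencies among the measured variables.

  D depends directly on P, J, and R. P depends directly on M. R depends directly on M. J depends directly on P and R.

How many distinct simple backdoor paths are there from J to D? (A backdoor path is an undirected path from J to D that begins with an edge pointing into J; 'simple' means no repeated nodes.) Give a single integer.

A backdoor path from J to D is any simple undirected path whose first edge points into J (i.e. leaves J via a parent).
Parents of J: {P, R}.
Enumerating:
  P1: J <- R <- M -> P -> D
  P2: J <- R -> D
  P3: J <- P <- M -> R -> D
  P4: J <- P -> D
That exhausts the simple backdoor paths. Count: 4.

4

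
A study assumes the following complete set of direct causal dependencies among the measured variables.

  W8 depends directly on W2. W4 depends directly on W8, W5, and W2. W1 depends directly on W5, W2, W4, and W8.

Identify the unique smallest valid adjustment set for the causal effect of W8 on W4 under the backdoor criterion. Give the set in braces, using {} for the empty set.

Variables eligible for adjustment (non-descendants of W8, excluding W8 and W4): {W2, W5}.
Backdoor paths from W8 to W4:
  P1: W8 <- W2 -> W4
  P2: W8 <- W2 -> W1 <- W5 -> W4
  P3: W8 <- W2 -> W1 <- W4
The empty set is not sufficient: P1 (W8 <- W2 -> W4) has no collider blocking it and no conditioned non-collider, so it is open.
Try {W2}:
  P1: blocked at fork node W2 ∈ conditioning set.
  P2: blocked at fork node W2 ∈ conditioning set.
  P3: blocked at fork node W2 ∈ conditioning set.
{W2} contains no descendant of W8 and blocks every backdoor path.
No other singleton works — e.g. {W5} leaves P1 open — so {W2} is the unique smallest valid adjustment set.

{W2}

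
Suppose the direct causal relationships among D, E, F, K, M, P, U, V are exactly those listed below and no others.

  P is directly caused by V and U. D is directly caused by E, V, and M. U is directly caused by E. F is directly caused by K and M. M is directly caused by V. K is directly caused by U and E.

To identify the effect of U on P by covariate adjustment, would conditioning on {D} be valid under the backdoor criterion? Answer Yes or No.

Backdoor paths from U to P (paths whose first edge points into U):
  P1: U <- E -> K -> F <- M <- V -> P
  P2: U <- E -> K -> F <- M -> D <- V -> P
  P3: U <- E -> D <- V -> P
  P4: U <- E -> D <- M <- V -> P
Condition 1 (no descendant of U in the set): holds — descendants of U are {F, K, P}; none are in {D}.
Condition 2 (every backdoor path blocked by {D}):
  P1: blocked at collider F (neither it nor any descendant is in the conditioning set).
  P2: blocked at collider F (neither it nor any descendant is in the conditioning set).
  P3: open — collider(s) D are conditioned on (or have a conditioned descendant) and no non-collider on the path is in the set.
  P4: open — collider(s) D are conditioned on (or have a conditioned descendant) and no non-collider on the path is in the set.
{D} does not satisfy the backdoor criterion.

No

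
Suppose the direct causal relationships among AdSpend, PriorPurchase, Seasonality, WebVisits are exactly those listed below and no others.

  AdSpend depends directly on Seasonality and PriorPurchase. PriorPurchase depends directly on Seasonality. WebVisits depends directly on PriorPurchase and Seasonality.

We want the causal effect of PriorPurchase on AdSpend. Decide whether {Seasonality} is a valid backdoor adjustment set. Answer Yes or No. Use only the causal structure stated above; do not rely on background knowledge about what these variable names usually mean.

Backdoor paths from PriorPurchase to AdSpend (paths whose first edge points into PriorPurchase):
  P1: PriorPurchase <- Seasonality -> AdSpend
Condition 1 (no descendant of PriorPurchase in the set): holds — descendants of PriorPurchase are {AdSpend, WebVisits}; none are in {Seasonality}.
Condition 2 (every backdoor path blocked by {Seasonality}):
  P1: blocked at fork node Seasonality ∈ conditioning set.
{Seasonality} satisfies the backdoor criterion.

Yes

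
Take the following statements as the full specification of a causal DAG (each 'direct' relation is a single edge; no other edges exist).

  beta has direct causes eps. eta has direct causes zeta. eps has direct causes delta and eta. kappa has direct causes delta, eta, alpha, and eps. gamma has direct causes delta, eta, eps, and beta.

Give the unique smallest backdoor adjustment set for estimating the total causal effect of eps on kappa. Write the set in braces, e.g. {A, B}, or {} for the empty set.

Variables eligible for adjustment (non-descendants of eps, excluding eps and kappa): {alpha, delta, eta, zeta}.
Backdoor paths from eps to kappa:
  P1: eps <- eta -> gamma <- delta -> kappa
  P2: eps <- eta -> kappa
  P3: eps <- delta -> gamma <- eta -> kappa
  P4: eps <- delta -> kappa
The empty set is not sufficient: P2 (eps <- eta -> kappa) has no collider blocking it and no conditioned non-collider, so it is open.
Try {delta, eta}:
  P1: blocked at fork node eta ∈ conditioning set.
  P2: blocked at fork node eta ∈ conditioning set.
  P3: blocked at fork node delta ∈ conditioning set.
  P4: blocked at fork node delta ∈ conditioning set.
{delta, eta} contains no descendant of eps and blocks every backdoor path.
Every element of {delta, eta} is needed (dropping delta leaves P4 open; dropping eta leaves P2 open), so no proper subset is valid.
Among all size-2 subsets of the eligible variables, only {delta, eta} blocks every backdoor path, so it is the unique smallest valid adjustment set.

{delta, eta}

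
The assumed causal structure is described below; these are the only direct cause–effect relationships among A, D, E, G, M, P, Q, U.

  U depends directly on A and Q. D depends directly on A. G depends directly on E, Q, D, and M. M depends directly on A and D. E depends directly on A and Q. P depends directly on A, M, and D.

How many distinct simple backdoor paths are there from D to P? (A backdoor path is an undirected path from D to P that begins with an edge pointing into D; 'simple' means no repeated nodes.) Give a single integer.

6

A backdoor path from D to P is any simple undirected path whose first edge points into D (i.e. leaves D via a parent).
Parents of D: {A}.
Enumerating:
  P1: D <- A -> U <- Q -> E -> G <- M -> P
  P2: D <- A -> U <- Q -> G <- M -> P
  P3: D <- A -> E <- Q -> G <- M -> P
  P4: D <- A -> E -> G <- M -> P
  P5: D <- A -> M -> P
  P6: D <- A -> P
That exhausts the simple backdoor paths. Count: 6.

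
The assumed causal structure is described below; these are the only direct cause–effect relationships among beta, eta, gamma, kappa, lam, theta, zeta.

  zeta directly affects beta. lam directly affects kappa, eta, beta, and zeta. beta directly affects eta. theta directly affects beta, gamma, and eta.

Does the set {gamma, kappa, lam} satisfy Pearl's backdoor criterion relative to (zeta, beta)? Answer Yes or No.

Backdoor paths from zeta to beta (paths whose first edge points into zeta):
  P1: zeta <- lam -> beta
  P2: zeta <- lam -> eta <- theta -> beta
  P3: zeta <- lam -> eta <- beta
Condition 1 (no descendant of zeta in the set): holds — descendants of zeta are {beta, eta}; none are in {gamma, kappa, lam}.
Condition 2 (every backdoor path blocked by {gamma, kappa, lam}):
  P1: blocked at fork node lam ∈ conditioning set.
  P2: blocked at fork node lam ∈ conditioning set.
  P3: blocked at fork node lam ∈ conditioning set.
{gamma, kappa, lam} satisfies the backdoor criterion.

Yes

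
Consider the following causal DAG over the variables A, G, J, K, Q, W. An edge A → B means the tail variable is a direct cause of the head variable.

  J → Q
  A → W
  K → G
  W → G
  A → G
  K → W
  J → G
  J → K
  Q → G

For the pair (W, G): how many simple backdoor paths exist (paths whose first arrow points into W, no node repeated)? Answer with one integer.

4

A backdoor path from W to G is any simple undirected path whose first edge points into W (i.e. leaves W via a parent).
Parents of W: {A, K}.
Enumerating:
  P1: W <- A -> G
  P2: W <- K <- J -> Q -> G
  P3: W <- K <- J -> G
  P4: W <- K -> G
That exhausts the simple backdoor paths. Count: 4.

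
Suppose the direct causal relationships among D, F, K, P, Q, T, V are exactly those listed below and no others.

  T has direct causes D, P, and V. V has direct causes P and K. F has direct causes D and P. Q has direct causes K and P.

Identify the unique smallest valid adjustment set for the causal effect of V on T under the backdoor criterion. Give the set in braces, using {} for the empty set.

{P}

Variables eligible for adjustment (non-descendants of V, excluding V and T): {D, F, K, P, Q}.
Backdoor paths from V to T:
  P1: V <- P -> F <- D -> T
  P2: V <- P -> T
  P3: V <- K -> Q <- P -> F <- D -> T
  P4: V <- K -> Q <- P -> T
The empty set is not sufficient: P2 (V <- P -> T) has no collider blocking it and no conditioned non-collider, so it is open.
Try {P}:
  P1: blocked at fork node P ∈ conditioning set.
  P2: blocked at fork node P ∈ conditioning set.
  P3: blocked at collider Q (neither it nor any descendant is in the conditioning set).
  P4: blocked at collider Q (neither it nor any descendant is in the conditioning set).
{P} contains no descendant of V and blocks every backdoor path.
No other singleton works — e.g. {K} leaves P2 open — so {P} is the unique smallest valid adjustment set.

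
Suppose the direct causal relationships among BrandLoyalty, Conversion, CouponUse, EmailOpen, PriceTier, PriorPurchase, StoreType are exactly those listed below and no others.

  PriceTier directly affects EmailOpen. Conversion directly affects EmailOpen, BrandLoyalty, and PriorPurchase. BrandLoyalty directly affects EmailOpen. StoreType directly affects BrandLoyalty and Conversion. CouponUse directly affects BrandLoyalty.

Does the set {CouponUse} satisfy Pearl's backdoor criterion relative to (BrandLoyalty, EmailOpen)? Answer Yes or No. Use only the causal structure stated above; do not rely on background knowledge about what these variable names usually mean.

No

Backdoor paths from BrandLoyalty to EmailOpen (paths whose first edge points into BrandLoyalty):
  P1: BrandLoyalty <- StoreType -> Conversion -> EmailOpen
  P2: BrandLoyalty <- Conversion -> EmailOpen
Condition 1 (no descendant of BrandLoyalty in the set): holds — descendants of BrandLoyalty are {EmailOpen}; none are in {CouponUse}.
Condition 2 (every backdoor path blocked by {CouponUse}):
  P1: open — no interior node is in the conditioning set.
  P2: open — no interior node is in the conditioning set.
{CouponUse} does not satisfy the backdoor criterion.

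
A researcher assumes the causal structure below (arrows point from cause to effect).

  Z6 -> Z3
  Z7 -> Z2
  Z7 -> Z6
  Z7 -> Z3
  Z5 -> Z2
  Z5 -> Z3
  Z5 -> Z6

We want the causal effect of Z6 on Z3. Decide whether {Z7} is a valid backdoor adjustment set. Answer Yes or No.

Backdoor paths from Z6 to Z3 (paths whose first edge points into Z6):
  P1: Z6 <- Z7 -> Z3
  P2: Z6 <- Z7 -> Z2 <- Z5 -> Z3
  P3: Z6 <- Z5 -> Z3
  P4: Z6 <- Z5 -> Z2 <- Z7 -> Z3
Condition 1 (no descendant of Z6 in the set): holds — descendants of Z6 are {Z3}; none are in {Z7}.
Condition 2 (every backdoor path blocked by {Z7}):
  P1: blocked at fork node Z7 ∈ conditioning set.
  P2: blocked at fork node Z7 ∈ conditioning set.
  P3: open — no interior node is in the conditioning set.
  P4: blocked at collider Z2 (neither it nor any descendant is in the conditioning set).
{Z7} does not satisfy the backdoor criterion.

No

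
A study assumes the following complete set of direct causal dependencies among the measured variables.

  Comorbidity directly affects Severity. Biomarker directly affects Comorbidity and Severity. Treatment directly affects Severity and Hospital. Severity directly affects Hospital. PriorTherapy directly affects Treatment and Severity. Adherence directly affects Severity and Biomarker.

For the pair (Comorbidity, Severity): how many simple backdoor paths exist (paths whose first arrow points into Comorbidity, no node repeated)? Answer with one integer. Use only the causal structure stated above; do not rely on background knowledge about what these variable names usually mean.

A backdoor path from Comorbidity to Severity is any simple undirected path whose first edge points into Comorbidity (i.e. leaves Comorbidity via a parent).
Parents of Comorbidity: {Biomarker}.
Enumerating:
  P1: Comorbidity <- Biomarker <- Adherence -> Severity
  P2: Comorbidity <- Biomarker -> Severity
That exhausts the simple backdoor paths. Count: 2.

2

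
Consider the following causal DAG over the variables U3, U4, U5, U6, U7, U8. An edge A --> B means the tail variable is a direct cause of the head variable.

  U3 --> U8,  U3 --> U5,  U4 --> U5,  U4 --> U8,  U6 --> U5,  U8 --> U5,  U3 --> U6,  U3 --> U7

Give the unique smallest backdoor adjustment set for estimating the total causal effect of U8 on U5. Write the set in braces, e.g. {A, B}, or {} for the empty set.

Variables eligible for adjustment (non-descendants of U8, excluding U8 and U5): {U3, U4, U6, U7}.
Backdoor paths from U8 to U5:
  P1: U8 <- U3 -> U6 -> U5
  P2: U8 <- U3 -> U5
  P3: U8 <- U4 -> U5
The empty set is not sufficient: P1 (U8 <- U3 -> U6 -> U5) has no collider blocking it and no conditioned non-collider, so it is open.
Try {U3, U4}:
  P1: blocked at fork node U3 ∈ conditioning set.
  P2: blocked at fork node U3 ∈ conditioning set.
  P3: blocked at fork node U4 ∈ conditioning set.
{U3, U4} contains no descendant of U8 and blocks every backdoor path.
Every element of {U3, U4} is needed (dropping U3 leaves P1 open; dropping U4 leaves P3 open), so no proper subset is valid.
Among all size-2 subsets of the eligible variables, only {U3, U4} blocks every backdoor path, so it is the unique smallest valid adjustment set.

{U3, U4}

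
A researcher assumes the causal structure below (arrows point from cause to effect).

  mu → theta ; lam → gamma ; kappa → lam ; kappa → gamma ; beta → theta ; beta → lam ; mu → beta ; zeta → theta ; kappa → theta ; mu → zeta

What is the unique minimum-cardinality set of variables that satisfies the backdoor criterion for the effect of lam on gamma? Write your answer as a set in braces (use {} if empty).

{kappa}

Variables eligible for adjustment (non-descendants of lam, excluding lam and gamma): {beta, kappa, mu, theta, zeta}.
Backdoor paths from lam to gamma:
  P1: lam <- kappa -> gamma
  P2: lam <- beta <- mu -> zeta -> theta <- kappa -> gamma
  P3: lam <- beta <- mu -> theta <- kappa -> gamma
  P4: lam <- beta -> theta <- kappa -> gamma
The empty set is not sufficient: P1 (lam <- kappa -> gamma) has no collider blocking it and no conditioned non-collider, so it is open.
Try {kappa}:
  P1: blocked at fork node kappa ∈ conditioning set.
  P2: blocked at collider theta (neither it nor any descendant is in the conditioning set).
  P3: blocked at collider theta (neither it nor any descendant is in the conditioning set).
  P4: blocked at collider theta (neither it nor any descendant is in the conditioning set).
{kappa} contains no descendant of lam and blocks every backdoor path.
No other singleton works — e.g. {mu} leaves P1 open — so {kappa} is the unique smallest valid adjustment set.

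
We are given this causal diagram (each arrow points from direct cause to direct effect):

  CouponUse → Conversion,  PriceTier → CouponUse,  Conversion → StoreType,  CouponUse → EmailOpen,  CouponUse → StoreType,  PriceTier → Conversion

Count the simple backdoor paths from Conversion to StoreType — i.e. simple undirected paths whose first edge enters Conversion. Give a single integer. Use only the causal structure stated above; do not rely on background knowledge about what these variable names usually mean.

A backdoor path from Conversion to StoreType is any simple undirected path whose first edge points into Conversion (i.e. leaves Conversion via a parent).
Parents of Conversion: {CouponUse, PriceTier}.
Enumerating:
  P1: Conversion <- PriceTier -> CouponUse -> StoreType
  P2: Conversion <- CouponUse -> StoreType
That exhausts the simple backdoor paths. Count: 2.

2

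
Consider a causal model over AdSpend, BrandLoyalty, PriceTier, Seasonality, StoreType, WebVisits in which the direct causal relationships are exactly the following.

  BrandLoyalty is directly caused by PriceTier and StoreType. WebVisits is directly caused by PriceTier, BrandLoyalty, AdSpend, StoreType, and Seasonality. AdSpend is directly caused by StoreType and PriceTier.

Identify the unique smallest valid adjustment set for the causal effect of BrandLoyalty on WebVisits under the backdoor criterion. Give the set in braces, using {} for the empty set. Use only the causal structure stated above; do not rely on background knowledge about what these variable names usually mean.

{PriceTier, StoreType}

Variables eligible for adjustment (non-descendants of BrandLoyalty, excluding BrandLoyalty and WebVisits): {AdSpend, PriceTier, Seasonality, StoreType}.
Backdoor paths from BrandLoyalty to WebVisits:
  P1: BrandLoyalty <- PriceTier -> AdSpend <- StoreType -> WebVisits
  P2: BrandLoyalty <- PriceTier -> AdSpend -> WebVisits
  P3: BrandLoyalty <- PriceTier -> WebVisits
  P4: BrandLoyalty <- StoreType -> AdSpend <- PriceTier -> WebVisits
  P5: BrandLoyalty <- StoreType -> AdSpend -> WebVisits
  P6: BrandLoyalty <- StoreType -> WebVisits
The empty set is not sufficient: P2 (BrandLoyalty <- PriceTier -> AdSpend -> WebVisits) has no collider blocking it and no conditioned non-collider, so it is open.
Try {PriceTier, StoreType}:
  P1: blocked at fork node PriceTier ∈ conditioning set.
  P2: blocked at fork node PriceTier ∈ conditioning set.
  P3: blocked at fork node PriceTier ∈ conditioning set.
  P4: blocked at fork node StoreType ∈ conditioning set.
  P5: blocked at fork node StoreType ∈ conditioning set.
  P6: blocked at fork node StoreType ∈ conditioning set.
{PriceTier, StoreType} contains no descendant of BrandLoyalty and blocks every backdoor path.
Every element of {PriceTier, StoreType} is needed (dropping PriceTier leaves P2 open; dropping StoreType leaves P5 open), so no proper subset is valid.
Among all size-2 subsets of the eligible variables, only {PriceTier, StoreType} blocks every backdoor path, so it is the unique smallest valid adjustment set.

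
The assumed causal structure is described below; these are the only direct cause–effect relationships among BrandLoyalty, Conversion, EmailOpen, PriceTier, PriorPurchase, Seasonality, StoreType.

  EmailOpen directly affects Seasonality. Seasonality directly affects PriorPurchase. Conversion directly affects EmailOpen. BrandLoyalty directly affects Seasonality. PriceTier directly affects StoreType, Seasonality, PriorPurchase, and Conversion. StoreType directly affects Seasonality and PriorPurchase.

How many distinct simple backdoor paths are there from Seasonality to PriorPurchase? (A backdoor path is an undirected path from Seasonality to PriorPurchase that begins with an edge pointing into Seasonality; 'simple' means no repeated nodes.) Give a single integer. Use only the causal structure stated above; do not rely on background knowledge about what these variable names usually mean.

6

A backdoor path from Seasonality to PriorPurchase is any simple undirected path whose first edge points into Seasonality (i.e. leaves Seasonality via a parent).
Parents of Seasonality: {BrandLoyalty, EmailOpen, PriceTier, StoreType}.
Enumerating:
  P1: Seasonality <- PriceTier -> StoreType -> PriorPurchase
  P2: Seasonality <- PriceTier -> PriorPurchase
  P3: Seasonality <- EmailOpen <- Conversion <- PriceTier -> StoreType -> PriorPurchase
  P4: Seasonality <- EmailOpen <- Conversion <- PriceTier -> PriorPurchase
  P5: Seasonality <- StoreType <- PriceTier -> PriorPurchase
  P6: Seasonality <- StoreType -> PriorPurchase
That exhausts the simple backdoor paths. Count: 6.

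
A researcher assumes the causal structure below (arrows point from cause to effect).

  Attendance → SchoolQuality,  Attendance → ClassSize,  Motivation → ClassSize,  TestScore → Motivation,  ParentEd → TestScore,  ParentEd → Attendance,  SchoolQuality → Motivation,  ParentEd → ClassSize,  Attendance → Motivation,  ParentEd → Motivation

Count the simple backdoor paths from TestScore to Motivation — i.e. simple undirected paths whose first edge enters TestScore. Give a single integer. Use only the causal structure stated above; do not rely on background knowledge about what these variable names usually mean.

A backdoor path from TestScore to Motivation is any simple undirected path whose first edge points into TestScore (i.e. leaves TestScore via a parent).
Parents of TestScore: {ParentEd}.
Enumerating:
  P1: TestScore <- ParentEd -> Attendance -> SchoolQuality -> Motivation
  P2: TestScore <- ParentEd -> Attendance -> Motivation
  P3: TestScore <- ParentEd -> Attendance -> ClassSize <- Motivation
  P4: TestScore <- ParentEd -> Motivation
  P5: TestScore <- ParentEd -> ClassSize <- Attendance -> SchoolQuality -> Motivation
  P6: TestScore <- ParentEd -> ClassSize <- Attendance -> Motivation
  P7: TestScore <- ParentEd -> ClassSize <- Motivation
That exhausts the simple backdoor paths. Count: 7.

7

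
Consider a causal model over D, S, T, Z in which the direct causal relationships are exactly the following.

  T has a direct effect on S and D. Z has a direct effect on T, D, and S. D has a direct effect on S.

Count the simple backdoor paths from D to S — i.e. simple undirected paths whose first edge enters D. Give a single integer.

A backdoor path from D to S is any simple undirected path whose first edge points into D (i.e. leaves D via a parent).
Parents of D: {T, Z}.
Enumerating:
  P1: D <- Z -> T -> S
  P2: D <- Z -> S
  P3: D <- T <- Z -> S
  P4: D <- T -> S
That exhausts the simple backdoor paths. Count: 4.

4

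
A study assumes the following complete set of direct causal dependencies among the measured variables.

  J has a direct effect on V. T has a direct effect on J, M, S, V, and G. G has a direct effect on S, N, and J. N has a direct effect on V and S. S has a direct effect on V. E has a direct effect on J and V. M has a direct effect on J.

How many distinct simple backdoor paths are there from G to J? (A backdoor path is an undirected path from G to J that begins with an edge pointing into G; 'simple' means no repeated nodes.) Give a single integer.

8

A backdoor path from G to J is any simple undirected path whose first edge points into G (i.e. leaves G via a parent).
Parents of G: {T}.
Enumerating:
  P1: G <- T -> M -> J
  P2: G <- T -> J
  P3: G <- T -> S <- N -> V <- E -> J
  P4: G <- T -> S <- N -> V <- J
  P5: G <- T -> S -> V <- E -> J
  P6: G <- T -> S -> V <- J
  P7: G <- T -> V <- E -> J
  P8: G <- T -> V <- J
That exhausts the simple backdoor paths. Count: 8.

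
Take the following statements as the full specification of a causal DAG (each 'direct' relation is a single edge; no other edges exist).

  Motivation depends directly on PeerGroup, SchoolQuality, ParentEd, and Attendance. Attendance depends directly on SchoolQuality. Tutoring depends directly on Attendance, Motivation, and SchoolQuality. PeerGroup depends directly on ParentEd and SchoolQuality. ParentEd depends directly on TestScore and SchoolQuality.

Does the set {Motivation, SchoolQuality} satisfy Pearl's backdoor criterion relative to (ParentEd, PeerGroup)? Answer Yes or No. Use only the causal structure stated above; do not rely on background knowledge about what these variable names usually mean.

No

Backdoor paths from ParentEd to PeerGroup (paths whose first edge points into ParentEd):
  P1: ParentEd <- SchoolQuality -> Attendance -> Motivation <- PeerGroup
  P2: ParentEd <- SchoolQuality -> Attendance -> Tutoring <- Motivation <- PeerGroup
  P3: ParentEd <- SchoolQuality -> PeerGroup
  P4: ParentEd <- SchoolQuality -> Motivation <- PeerGroup
  P5: ParentEd <- SchoolQuality -> Tutoring <- Attendance -> Motivation <- PeerGroup
  P6: ParentEd <- SchoolQuality -> Tutoring <- Motivation <- PeerGroup
Condition 1 (no descendant of ParentEd in the set): FAILS — Motivation is a descendant of ParentEd.
Condition 2 (every backdoor path blocked by {Motivation, SchoolQuality}):
  P1: blocked at fork node SchoolQuality ∈ conditioning set.
  P2: blocked at fork node SchoolQuality ∈ conditioning set.
  P3: blocked at fork node SchoolQuality ∈ conditioning set.
  P4: blocked at fork node SchoolQuality ∈ conditioning set.
  P5: blocked at fork node SchoolQuality ∈ conditioning set.
  P6: blocked at fork node SchoolQuality ∈ conditioning set.
{Motivation, SchoolQuality} does not satisfy the backdoor criterion.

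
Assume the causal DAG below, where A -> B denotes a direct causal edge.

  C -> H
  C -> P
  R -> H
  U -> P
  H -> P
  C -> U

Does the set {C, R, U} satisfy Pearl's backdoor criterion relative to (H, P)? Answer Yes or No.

Backdoor paths from H to P (paths whose first edge points into H):
  P1: H <- C -> U -> P
  P2: H <- C -> P
Condition 1 (no descendant of H in the set): holds — descendants of H are {P}; none are in {C, R, U}.
Condition 2 (every backdoor path blocked by {C, R, U}):
  P1: blocked at fork node C ∈ conditioning set.
  P2: blocked at fork node C ∈ conditioning set.
{C, R, U} satisfies the backdoor criterion.

Yes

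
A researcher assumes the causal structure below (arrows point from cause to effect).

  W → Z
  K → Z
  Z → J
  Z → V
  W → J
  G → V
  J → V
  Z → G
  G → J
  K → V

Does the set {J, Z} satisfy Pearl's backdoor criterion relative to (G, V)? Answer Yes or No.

No

Backdoor paths from G to V (paths whose first edge points into G):
  P1: G <- Z <- K -> V
  P2: G <- Z <- W -> J -> V
  P3: G <- Z -> J -> V
  P4: G <- Z -> V
Condition 1 (no descendant of G in the set): FAILS — J is a descendant of G.
Condition 2 (every backdoor path blocked by {J, Z}):
  P1: blocked at chain node Z ∈ conditioning set.
  P2: blocked at chain node Z ∈ conditioning set.
  P3: blocked at fork node Z ∈ conditioning set.
  P4: blocked at fork node Z ∈ conditioning set.
{J, Z} does not satisfy the backdoor criterion.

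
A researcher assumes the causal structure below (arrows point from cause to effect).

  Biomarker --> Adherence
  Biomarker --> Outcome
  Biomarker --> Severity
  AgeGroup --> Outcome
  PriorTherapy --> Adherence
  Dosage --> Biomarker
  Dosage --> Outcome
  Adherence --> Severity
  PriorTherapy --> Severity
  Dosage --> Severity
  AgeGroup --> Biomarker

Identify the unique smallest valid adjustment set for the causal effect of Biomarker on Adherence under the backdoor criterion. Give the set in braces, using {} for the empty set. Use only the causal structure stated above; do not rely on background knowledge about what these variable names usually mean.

{}

Variables eligible for adjustment (non-descendants of Biomarker, excluding Biomarker and Adherence): {AgeGroup, Dosage, PriorTherapy}.
Backdoor paths from Biomarker to Adherence:
  P1: Biomarker <- AgeGroup -> Outcome <- Dosage -> Severity <- PriorTherapy -> Adherence
  P2: Biomarker <- AgeGroup -> Outcome <- Dosage -> Severity <- Adherence
  P3: Biomarker <- Dosage -> Severity <- PriorTherapy -> Adherence
  P4: Biomarker <- Dosage -> Severity <- Adherence
Each backdoor path contains an unconditioned collider, so every path is already blocked with the empty conditioning set:
  P1: blocked at collider Outcome (neither it nor any descendant is in the conditioning set).
  P2: blocked at collider Outcome (neither it nor any descendant is in the conditioning set).
  P3: blocked at collider Severity (neither it nor any descendant is in the conditioning set).
  P4: blocked at collider Severity (neither it nor any descendant is in the conditioning set).
The empty set is therefore the unique smallest valid set.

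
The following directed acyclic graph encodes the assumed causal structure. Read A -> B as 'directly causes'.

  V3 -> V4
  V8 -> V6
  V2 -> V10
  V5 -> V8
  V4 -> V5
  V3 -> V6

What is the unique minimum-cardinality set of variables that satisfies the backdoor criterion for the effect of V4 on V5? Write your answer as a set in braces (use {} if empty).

Variables eligible for adjustment (non-descendants of V4, excluding V4 and V5): {V10, V2, V3}.
Backdoor paths from V4 to V5:
  P1: V4 <- V3 -> V6 <- V8 <- V5
Each backdoor path contains an unconditioned collider, so every path is already blocked with the empty conditioning set:
  P1: blocked at collider V6 (neither it nor any descendant is in the conditioning set).
The empty set is therefore the unique smallest valid set.

{}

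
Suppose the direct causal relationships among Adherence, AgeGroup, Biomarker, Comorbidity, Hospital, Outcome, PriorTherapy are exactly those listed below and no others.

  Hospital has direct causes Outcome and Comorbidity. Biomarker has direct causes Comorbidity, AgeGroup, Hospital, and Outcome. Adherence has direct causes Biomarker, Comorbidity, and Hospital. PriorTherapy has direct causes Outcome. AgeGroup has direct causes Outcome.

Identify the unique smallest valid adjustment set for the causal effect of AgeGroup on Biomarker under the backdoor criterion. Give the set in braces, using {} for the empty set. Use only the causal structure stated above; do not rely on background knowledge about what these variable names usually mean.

{Outcome}

Variables eligible for adjustment (non-descendants of AgeGroup, excluding AgeGroup and Biomarker): {Comorbidity, Hospital, Outcome, PriorTherapy}.
Backdoor paths from AgeGroup to Biomarker:
  P1: AgeGroup <- Outcome -> Hospital <- Comorbidity -> Biomarker
  P2: AgeGroup <- Outcome -> Hospital <- Comorbidity -> Adherence <- Biomarker
  P3: AgeGroup <- Outcome -> Hospital -> Biomarker
  P4: AgeGroup <- Outcome -> Hospital -> Adherence <- Comorbidity -> Biomarker
  P5: AgeGroup <- Outcome -> Hospital -> Adherence <- Biomarker
  P6: AgeGroup <- Outcome -> Biomarker
The empty set is not sufficient: P3 (AgeGroup <- Outcome -> Hospital -> Biomarker) has no collider blocking it and no conditioned non-collider, so it is open.
Try {Outcome}:
  P1: blocked at fork node Outcome ∈ conditioning set.
  P2: blocked at fork node Outcome ∈ conditioning set.
  P3: blocked at fork node Outcome ∈ conditioning set.
  P4: blocked at fork node Outcome ∈ conditioning set.
  P5: blocked at fork node Outcome ∈ conditioning set.
  P6: blocked at fork node Outcome ∈ conditioning set.
{Outcome} contains no descendant of AgeGroup and blocks every backdoor path.
No other singleton works — e.g. {Comorbidity} leaves P3 open — so {Outcome} is the unique smallest valid adjustment set.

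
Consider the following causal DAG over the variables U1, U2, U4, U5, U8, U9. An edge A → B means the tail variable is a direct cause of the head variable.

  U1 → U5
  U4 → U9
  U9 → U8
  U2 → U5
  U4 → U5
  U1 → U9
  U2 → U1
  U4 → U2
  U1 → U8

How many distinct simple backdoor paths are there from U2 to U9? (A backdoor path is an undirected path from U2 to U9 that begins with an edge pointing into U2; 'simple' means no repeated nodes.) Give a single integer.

A backdoor path from U2 to U9 is any simple undirected path whose first edge points into U2 (i.e. leaves U2 via a parent).
Parents of U2: {U4}.
Enumerating:
  P1: U2 <- U4 -> U9
  P2: U2 <- U4 -> U5 <- U1 -> U9
  P3: U2 <- U4 -> U5 <- U1 -> U8 <- U9
That exhausts the simple backdoor paths. Count: 3.

3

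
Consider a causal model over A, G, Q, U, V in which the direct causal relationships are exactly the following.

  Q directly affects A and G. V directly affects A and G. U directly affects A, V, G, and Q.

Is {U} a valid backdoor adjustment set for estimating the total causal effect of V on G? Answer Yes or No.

Backdoor paths from V to G (paths whose first edge points into V):
  P1: V <- U -> Q -> G
  P2: V <- U -> A <- Q -> G
  P3: V <- U -> G
Condition 1 (no descendant of V in the set): holds — descendants of V are {A, G}; none are in {U}.
Condition 2 (every backdoor path blocked by {U}):
  P1: blocked at fork node U ∈ conditioning set.
  P2: blocked at fork node U ∈ conditioning set.
  P3: blocked at fork node U ∈ conditioning set.
{U} satisfies the backdoor criterion.

Yes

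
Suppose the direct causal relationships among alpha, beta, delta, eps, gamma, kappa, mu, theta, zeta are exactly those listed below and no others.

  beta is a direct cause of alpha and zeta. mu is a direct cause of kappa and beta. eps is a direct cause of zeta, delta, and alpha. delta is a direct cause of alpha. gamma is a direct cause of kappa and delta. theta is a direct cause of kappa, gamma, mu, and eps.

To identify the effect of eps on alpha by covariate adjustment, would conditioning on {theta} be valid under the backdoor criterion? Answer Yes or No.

Backdoor paths from eps to alpha (paths whose first edge points into eps):
  P1: eps <- theta -> mu -> kappa <- gamma -> delta -> alpha
  P2: eps <- theta -> mu -> beta -> alpha
  P3: eps <- theta -> gamma -> kappa <- mu -> beta -> alpha
  P4: eps <- theta -> gamma -> delta -> alpha
  P5: eps <- theta -> kappa <- mu -> beta -> alpha
  P6: eps <- theta -> kappa <- gamma -> delta -> alpha
Condition 1 (no descendant of eps in the set): holds — descendants of eps are {alpha, delta, zeta}; none are in {theta}.
Condition 2 (every backdoor path blocked by {theta}):
  P1: blocked at fork node theta ∈ conditioning set.
  P2: blocked at fork node theta ∈ conditioning set.
  P3: blocked at fork node theta ∈ conditioning set.
  P4: blocked at fork node theta ∈ conditioning set.
  P5: blocked at fork node theta ∈ conditioning set.
  P6: blocked at fork node theta ∈ conditioning set.
{theta} satisfies the backdoor criterion.

Yes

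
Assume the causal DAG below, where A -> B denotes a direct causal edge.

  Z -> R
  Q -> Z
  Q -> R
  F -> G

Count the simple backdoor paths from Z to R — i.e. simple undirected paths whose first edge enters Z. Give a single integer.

A backdoor path from Z to R is any simple undirected path whose first edge points into Z (i.e. leaves Z via a parent).
Parents of Z: {Q}.
Enumerating:
  P1: Z <- Q -> R
That exhausts the simple backdoor paths. Count: 1.

1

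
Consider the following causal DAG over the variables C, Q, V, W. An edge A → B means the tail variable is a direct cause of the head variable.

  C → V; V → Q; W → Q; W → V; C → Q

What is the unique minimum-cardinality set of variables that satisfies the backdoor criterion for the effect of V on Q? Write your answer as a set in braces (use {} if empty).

Variables eligible for adjustment (non-descendants of V, excluding V and Q): {C, W}.
Backdoor paths from V to Q:
  P1: V <- W -> Q
  P2: V <- C -> Q
The empty set is not sufficient: P1 (V <- W -> Q) has no collider blocking it and no conditioned non-collider, so it is open.
Try {C, W}:
  P1: blocked at fork node W ∈ conditioning set.
  P2: blocked at fork node C ∈ conditioning set.
{C, W} contains no descendant of V and blocks every backdoor path.
Every element of {C, W} is needed (dropping C leaves P2 open; dropping W leaves P1 open), so no proper subset is valid.
Among all size-2 subsets of the eligible variables, only {C, W} blocks every backdoor path, so it is the unique smallest valid adjustment set.

{C, W}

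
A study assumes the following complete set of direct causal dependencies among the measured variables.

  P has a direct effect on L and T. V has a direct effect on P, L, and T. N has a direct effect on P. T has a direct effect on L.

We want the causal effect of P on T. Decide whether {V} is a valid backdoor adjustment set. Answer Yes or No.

Yes

Backdoor paths from P to T (paths whose first edge points into P):
  P1: P <- V -> T
  P2: P <- V -> L <- T
Condition 1 (no descendant of P in the set): holds — descendants of P are {L, T}; none are in {V}.
Condition 2 (every backdoor path blocked by {V}):
  P1: blocked at fork node V ∈ conditioning set.
  P2: blocked at fork node V ∈ conditioning set.
{V} satisfies the backdoor criterion.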